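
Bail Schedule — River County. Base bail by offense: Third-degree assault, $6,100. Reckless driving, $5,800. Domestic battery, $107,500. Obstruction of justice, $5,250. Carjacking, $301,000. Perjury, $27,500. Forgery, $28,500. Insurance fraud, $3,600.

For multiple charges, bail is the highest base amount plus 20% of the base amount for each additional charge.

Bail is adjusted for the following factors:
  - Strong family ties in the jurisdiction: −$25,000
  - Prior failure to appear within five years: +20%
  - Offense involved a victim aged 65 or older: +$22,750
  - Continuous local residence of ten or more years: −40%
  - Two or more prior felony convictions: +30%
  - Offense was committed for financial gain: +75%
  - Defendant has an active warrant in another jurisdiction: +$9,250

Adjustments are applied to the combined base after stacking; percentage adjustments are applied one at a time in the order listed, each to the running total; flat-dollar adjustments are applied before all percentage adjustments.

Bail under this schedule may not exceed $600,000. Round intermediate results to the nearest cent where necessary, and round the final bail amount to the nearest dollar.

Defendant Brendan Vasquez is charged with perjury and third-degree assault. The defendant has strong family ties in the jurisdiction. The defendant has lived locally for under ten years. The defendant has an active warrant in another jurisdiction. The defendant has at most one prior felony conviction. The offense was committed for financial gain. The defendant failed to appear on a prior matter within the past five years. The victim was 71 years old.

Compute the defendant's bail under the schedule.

Base amounts from the schedule: perjury $27,500; third-degree assault $6,100.
Stacking rule: highest base plus 20% of each additional charge. Highest is perjury at $27,500. Additional: $6,100 × 20% = $1,220. Combined base = $27,500 + $1,220 = $28,720.
Strong family ties in the jurisdiction (−$25,000 flat): $28,720 − $25,000 = $3,720.
Offense involved a victim aged 65 or older (+$22,750 flat): $3,720 + $22,750 = $26,470.
Defendant has an active warrant in another jurisdiction (+$9,250 flat): $26,470 + $9,250 = $35,720.
Prior failure to appear within five years (+20%): $35,720 × 1.2 = $42,864.
Offense was committed for financial gain (+75%): $42,864 × 1.75 = $75,012.
$75,012 is within the $600,000 maximum.

$75,012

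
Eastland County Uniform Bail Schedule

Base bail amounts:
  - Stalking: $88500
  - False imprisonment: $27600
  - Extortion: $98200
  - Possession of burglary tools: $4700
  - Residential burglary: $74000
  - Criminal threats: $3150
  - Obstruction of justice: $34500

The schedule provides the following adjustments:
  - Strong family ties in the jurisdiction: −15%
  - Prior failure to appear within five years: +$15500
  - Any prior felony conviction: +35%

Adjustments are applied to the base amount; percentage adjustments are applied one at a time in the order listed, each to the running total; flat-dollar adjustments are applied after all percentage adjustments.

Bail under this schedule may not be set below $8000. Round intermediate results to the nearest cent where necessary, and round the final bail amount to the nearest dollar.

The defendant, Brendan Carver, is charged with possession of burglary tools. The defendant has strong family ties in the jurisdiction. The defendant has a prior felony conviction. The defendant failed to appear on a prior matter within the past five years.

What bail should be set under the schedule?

$20893

Base amounts from the schedule: possession of burglary tools $4700.
Single charge. Combined base = $4700.
Strong family ties in the jurisdiction (−15%): $4700 × 0.85 = $3995.
Any prior felony conviction (+35%): $3995 × 1.35 = $5393.25.
Prior failure to appear within five years (+$15500 flat): $5393.25 + $15500 = $20893.25.
$20893.25 is at or above the $8000 minimum.
Rounded to the nearest dollar: $20893.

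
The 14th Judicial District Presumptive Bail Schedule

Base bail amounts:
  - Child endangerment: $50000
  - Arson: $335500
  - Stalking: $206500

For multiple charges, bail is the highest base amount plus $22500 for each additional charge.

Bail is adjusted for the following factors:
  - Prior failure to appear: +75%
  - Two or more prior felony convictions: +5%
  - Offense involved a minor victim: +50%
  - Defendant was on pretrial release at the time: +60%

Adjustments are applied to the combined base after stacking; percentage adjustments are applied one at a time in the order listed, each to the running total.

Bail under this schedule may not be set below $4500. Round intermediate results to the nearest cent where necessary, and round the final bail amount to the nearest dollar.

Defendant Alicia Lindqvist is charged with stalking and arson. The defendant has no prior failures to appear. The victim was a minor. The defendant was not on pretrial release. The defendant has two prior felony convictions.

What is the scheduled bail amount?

Base amounts from the schedule: stalking $206500; arson $335500.
Stacking rule: highest base plus $22500 per additional charge. Highest is arson at $335500; 1 additional charge → +$22500. Combined base = $358000.
Two or more prior felony convictions (+5%): $358000 × 1.05 = $375900.
Offense involved a minor victim (+50%): $375900 × 1.5 = $563850.
$563850 is at or above the $4500 minimum.

$563850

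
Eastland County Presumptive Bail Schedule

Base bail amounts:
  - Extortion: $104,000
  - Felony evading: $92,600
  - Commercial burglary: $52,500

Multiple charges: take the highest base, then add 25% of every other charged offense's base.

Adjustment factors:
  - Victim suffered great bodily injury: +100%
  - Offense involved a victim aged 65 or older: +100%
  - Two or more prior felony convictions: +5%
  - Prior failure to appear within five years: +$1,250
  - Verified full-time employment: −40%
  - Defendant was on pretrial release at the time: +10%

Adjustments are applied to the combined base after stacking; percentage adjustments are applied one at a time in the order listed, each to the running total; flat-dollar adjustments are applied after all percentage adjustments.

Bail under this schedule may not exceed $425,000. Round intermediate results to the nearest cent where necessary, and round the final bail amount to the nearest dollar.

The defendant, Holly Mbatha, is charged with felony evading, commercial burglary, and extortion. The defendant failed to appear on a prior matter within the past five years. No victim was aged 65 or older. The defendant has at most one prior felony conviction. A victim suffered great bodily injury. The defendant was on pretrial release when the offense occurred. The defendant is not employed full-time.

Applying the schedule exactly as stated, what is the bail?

Base amounts from the schedule: felony evading $92,600; commercial burglary $52,500; extortion $104,000.
Stacking rule: highest base plus 25% of each additional charge. Highest is extortion at $104,000. Additional: $92,600 × 25% = $23,150; $52,500 × 25% = $13,125. Combined base = $104,000 + $36,275 = $140,275.
Victim suffered great bodily injury (+100%): $140,275 × 2 = $280,550.
Defendant was on pretrial release at the time (+10%): $280,550 × 1.1 = $308,605.
Prior failure to appear within five years (+$1,250 flat): $308,605 + $1,250 = $309,855.
$309,855 is within the $425,000 maximum.

$309,855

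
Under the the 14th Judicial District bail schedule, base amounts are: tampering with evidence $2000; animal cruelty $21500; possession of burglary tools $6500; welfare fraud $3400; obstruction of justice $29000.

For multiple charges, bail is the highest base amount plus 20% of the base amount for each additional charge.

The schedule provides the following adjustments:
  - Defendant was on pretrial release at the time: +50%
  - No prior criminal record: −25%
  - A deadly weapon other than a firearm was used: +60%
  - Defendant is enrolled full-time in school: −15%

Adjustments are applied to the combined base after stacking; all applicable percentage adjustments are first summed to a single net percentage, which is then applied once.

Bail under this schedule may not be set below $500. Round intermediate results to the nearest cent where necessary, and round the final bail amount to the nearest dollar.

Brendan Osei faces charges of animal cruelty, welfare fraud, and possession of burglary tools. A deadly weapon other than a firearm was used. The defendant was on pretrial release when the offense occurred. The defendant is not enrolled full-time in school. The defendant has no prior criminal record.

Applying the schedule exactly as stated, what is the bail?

Base amounts from the schedule: animal cruelty $21500; welfare fraud $3400; possession of burglary tools $6500.
Stacking rule: highest base plus 20% of each additional charge. Highest is animal cruelty at $21500. Additional: $3400 × 20% = $680; $6500 × 20% = $1300. Combined base = $21500 + $1980 = $23480.
Net percentage adjustment: +50% −25% +60% = +85%. $23480 × 1.85 = $43438.
$43438 is at or above the $500 minimum.

$43438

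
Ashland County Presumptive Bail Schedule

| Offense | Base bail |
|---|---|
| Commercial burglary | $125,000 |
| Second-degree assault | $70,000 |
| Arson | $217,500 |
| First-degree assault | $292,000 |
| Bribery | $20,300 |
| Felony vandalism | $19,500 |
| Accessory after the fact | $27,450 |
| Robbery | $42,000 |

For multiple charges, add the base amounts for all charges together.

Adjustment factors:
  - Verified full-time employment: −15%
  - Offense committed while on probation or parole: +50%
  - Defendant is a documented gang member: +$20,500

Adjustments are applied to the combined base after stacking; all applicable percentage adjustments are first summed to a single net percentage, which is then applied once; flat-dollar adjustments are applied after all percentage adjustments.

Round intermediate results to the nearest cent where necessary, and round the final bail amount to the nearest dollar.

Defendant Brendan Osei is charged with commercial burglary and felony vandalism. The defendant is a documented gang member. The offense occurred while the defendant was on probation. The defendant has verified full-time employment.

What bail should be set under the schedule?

Base amounts from the schedule: commercial burglary $125,000; felony vandalism $19,500.
Stacking rule: sum of all bases. $125,000 + $19,500 = $144,500.
Net percentage adjustment: −15% +50% = +35%. $144,500 × 1.35 = $195,075.
Defendant is a documented gang member (+$20,500 flat): $195,075 + $20,500 = $215,575.

$215,575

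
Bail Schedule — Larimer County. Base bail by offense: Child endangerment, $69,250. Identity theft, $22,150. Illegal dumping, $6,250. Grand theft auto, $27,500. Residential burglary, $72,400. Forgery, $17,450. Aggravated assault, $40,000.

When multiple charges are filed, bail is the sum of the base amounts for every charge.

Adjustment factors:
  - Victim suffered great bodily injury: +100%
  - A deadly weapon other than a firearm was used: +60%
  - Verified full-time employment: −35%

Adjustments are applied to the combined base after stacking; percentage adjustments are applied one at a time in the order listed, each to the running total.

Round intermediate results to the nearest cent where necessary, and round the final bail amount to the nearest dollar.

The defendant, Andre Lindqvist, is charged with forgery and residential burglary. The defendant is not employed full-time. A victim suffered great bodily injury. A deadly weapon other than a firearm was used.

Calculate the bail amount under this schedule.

Base amounts from the schedule: forgery $17,450; residential burglary $72,400.
Stacking rule: sum of all bases. $17,450 + $72,400 = $89,850.
Victim suffered great bodily injury (+100%): $89,850 × 2 = $179,700.
A deadly weapon other than a firearm was used (+60%): $179,700 × 1.6 = $287,520.

$287,520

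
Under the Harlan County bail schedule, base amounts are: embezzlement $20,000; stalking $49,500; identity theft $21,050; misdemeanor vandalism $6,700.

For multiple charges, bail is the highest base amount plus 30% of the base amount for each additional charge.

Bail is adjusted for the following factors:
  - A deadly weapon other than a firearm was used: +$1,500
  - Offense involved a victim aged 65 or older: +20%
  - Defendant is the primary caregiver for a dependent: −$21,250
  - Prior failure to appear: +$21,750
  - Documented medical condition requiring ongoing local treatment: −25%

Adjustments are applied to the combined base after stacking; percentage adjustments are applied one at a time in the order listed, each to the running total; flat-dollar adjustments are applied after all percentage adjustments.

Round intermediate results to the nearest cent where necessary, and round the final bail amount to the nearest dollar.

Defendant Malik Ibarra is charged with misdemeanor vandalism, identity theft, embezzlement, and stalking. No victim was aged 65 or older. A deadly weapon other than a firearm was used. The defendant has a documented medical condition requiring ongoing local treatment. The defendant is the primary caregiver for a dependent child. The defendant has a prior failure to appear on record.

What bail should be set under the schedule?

Base amounts from the schedule: misdemeanor vandalism $6,700; identity theft $21,050; embezzlement $20,000; stalking $49,500.
Stacking rule: highest base plus 30% of each additional charge. Highest is stalking at $49,500. Additional: $6,700 × 30% = $2,010; $21,050 × 30% = $6,315; $20,000 × 30% = $6,000. Combined base = $49,500 + $14,325 = $63,825.
Documented medical condition requiring ongoing local treatment (−25%): $63,825 × 0.75 = $47,868.75.
A deadly weapon other than a firearm was used (+$1,500 flat): $47,868.75 + $1,500 = $49,368.75.
Defendant is the primary caregiver for a dependent (−$21,250 flat): $49,368.75 − $21,250 = $28,118.75.
Prior failure to appear (+$21,750 flat): $28,118.75 + $21,750 = $49,868.75.
Rounded to the nearest dollar: $49,869.

$49,869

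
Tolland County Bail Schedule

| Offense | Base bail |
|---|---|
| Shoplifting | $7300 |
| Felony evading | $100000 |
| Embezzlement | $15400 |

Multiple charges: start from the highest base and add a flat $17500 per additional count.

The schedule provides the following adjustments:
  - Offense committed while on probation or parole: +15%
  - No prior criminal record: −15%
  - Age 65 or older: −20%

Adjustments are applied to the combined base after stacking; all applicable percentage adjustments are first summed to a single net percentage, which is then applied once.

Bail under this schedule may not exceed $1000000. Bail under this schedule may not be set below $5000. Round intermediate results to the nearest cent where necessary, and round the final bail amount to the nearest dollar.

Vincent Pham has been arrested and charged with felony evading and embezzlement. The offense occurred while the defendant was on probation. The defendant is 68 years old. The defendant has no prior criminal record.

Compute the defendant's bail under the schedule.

Base amounts from the schedule: felony evading $100000; embezzlement $15400.
Stacking rule: highest base plus $17500 per additional charge. Highest is felony evading at $100000; 1 additional charge → +$17500. Combined base = $117500.
Net percentage adjustment: +15% −15% −20% = −20%. $117500 × 0.8 = $94000.
$94000 is within the $1000000 maximum.
$94000 is at or above the $5000 minimum.

$94000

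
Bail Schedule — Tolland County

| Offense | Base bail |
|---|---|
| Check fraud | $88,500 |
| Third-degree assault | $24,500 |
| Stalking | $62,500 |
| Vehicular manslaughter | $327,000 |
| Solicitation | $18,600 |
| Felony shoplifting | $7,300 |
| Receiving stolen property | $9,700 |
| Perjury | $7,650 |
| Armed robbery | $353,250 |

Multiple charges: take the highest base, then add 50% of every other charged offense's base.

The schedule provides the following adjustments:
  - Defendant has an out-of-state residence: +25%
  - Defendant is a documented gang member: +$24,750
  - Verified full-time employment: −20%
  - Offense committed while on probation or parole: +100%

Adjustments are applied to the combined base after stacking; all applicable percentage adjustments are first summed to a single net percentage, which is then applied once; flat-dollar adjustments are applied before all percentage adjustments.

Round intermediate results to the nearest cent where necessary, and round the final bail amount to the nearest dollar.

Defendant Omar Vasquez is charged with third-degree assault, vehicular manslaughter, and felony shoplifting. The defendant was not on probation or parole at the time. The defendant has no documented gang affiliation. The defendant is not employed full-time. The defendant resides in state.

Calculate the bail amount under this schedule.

$342,900

Base amounts from the schedule: third-degree assault $24,500; vehicular manslaughter $327,000; felony shoplifting $7,300.
Stacking rule: highest base plus 50% of each additional charge. Highest is vehicular manslaughter at $327,000. Additional: $24,500 × 50% = $12,250; $7,300 × 50% = $3,650. Combined base = $327,000 + $15,900 = $342,900.
No adjustment factors apply to this defendant.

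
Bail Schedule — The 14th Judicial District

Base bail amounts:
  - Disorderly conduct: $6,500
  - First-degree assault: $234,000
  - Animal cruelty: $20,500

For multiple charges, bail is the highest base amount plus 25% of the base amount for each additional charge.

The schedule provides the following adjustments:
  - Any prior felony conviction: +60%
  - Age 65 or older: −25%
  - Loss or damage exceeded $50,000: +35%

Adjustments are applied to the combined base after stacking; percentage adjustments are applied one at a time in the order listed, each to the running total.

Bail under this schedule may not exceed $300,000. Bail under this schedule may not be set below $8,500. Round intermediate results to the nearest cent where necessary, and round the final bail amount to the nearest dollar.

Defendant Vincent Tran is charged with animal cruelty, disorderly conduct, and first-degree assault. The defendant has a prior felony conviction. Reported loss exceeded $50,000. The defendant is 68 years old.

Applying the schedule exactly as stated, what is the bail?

$300,000

Base amounts from the schedule: animal cruelty $20,500; disorderly conduct $6,500; first-degree assault $234,000.
Stacking rule: highest base plus 25% of each additional charge. Highest is first-degree assault at $234,000. Additional: $20,500 × 25% = $5,125; $6,500 × 25% = $1,625. Combined base = $234,000 + $6,750 = $240,750.
Any prior felony conviction (+60%): $240,750 × 1.6 = $385,200.
Age 65 or older (−25%): $385,200 × 0.75 = $288,900.
Loss or damage exceeded $50,000 (+35%): $288,900 × 1.35 = $390,015.
Result $390,015 exceeds the maximum of $300,000; bail is capped at $300,000.
$300,000 is at or above the $8,500 minimum.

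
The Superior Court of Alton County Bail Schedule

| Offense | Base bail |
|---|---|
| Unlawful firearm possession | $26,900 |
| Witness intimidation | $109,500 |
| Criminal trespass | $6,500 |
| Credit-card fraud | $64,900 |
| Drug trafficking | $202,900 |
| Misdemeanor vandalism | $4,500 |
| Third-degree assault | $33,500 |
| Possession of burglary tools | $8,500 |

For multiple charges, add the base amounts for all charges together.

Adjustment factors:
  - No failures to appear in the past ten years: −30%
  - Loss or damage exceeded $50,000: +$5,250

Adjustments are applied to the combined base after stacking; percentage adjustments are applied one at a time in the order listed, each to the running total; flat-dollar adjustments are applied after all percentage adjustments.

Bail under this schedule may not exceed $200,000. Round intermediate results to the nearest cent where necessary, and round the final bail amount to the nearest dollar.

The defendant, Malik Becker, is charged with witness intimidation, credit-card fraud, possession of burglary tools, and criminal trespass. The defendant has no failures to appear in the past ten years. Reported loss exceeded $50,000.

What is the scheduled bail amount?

$137,830

Base amounts from the schedule: witness intimidation $109,500; credit-card fraud $64,900; possession of burglary tools $8,500; criminal trespass $6,500.
Stacking rule: sum of all bases. $109,500 + $64,900 + $8,500 + $6,500 = $189,400.
No failures to appear in the past ten years (−30%): $189,400 × 0.7 = $132,580.
Loss or damage exceeded $50,000 (+$5,250 flat): $132,580 + $5,250 = $137,830.
$137,830 is within the $200,000 maximum.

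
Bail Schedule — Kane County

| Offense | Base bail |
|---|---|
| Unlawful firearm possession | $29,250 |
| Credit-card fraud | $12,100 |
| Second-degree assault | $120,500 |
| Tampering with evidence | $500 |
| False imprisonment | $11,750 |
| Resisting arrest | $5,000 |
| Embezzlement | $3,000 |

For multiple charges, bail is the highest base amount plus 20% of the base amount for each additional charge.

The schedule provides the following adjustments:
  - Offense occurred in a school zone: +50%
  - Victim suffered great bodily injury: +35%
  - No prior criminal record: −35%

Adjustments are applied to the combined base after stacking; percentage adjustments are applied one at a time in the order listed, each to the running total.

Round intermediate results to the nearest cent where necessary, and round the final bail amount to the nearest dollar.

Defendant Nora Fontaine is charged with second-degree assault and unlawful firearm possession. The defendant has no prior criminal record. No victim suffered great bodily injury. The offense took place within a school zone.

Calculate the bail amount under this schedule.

$123,191

Base amounts from the schedule: second-degree assault $120,500; unlawful firearm possession $29,250.
Stacking rule: highest base plus 20% of each additional charge. Highest is second-degree assault at $120,500. Additional: $29,250 × 20% = $5,850. Combined base = $120,500 + $5,850 = $126,350.
Offense occurred in a school zone (+50%): $126,350 × 1.5 = $189,525.
No prior criminal record (−35%): $189,525 × 0.65 = $123,191.25.
Rounded to the nearest dollar: $123,191.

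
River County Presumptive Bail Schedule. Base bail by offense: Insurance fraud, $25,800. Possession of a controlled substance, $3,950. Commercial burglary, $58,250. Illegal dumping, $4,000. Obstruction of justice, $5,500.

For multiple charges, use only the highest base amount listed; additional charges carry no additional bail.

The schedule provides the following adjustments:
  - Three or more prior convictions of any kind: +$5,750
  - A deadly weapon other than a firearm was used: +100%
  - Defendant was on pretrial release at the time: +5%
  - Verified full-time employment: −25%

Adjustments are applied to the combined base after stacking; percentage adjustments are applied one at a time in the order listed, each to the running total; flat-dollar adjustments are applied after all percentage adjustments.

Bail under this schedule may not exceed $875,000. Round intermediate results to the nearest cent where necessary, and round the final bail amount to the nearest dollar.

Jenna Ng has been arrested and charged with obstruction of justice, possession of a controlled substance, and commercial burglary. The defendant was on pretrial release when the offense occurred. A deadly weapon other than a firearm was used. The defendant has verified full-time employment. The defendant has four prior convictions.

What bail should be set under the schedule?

$97,494

Base amounts from the schedule: obstruction of justice $5,500; possession of a controlled substance $3,950; commercial burglary $58,250.
Stacking rule: use the highest base only. Highest is commercial burglary at $58,250. Combined base = $58,250.
A deadly weapon other than a firearm was used (+100%): $58,250 × 2 = $116,500.
Defendant was on pretrial release at the time (+5%): $116,500 × 1.05 = $122,325.
Verified full-time employment (−25%): $122,325 × 0.75 = $91,743.75.
Three or more prior convictions of any kind (+$5,750 flat): $91,743.75 + $5,750 = $97,493.75.
$97,493.75 is within the $875,000 maximum.
Rounded to the nearest dollar: $97,494.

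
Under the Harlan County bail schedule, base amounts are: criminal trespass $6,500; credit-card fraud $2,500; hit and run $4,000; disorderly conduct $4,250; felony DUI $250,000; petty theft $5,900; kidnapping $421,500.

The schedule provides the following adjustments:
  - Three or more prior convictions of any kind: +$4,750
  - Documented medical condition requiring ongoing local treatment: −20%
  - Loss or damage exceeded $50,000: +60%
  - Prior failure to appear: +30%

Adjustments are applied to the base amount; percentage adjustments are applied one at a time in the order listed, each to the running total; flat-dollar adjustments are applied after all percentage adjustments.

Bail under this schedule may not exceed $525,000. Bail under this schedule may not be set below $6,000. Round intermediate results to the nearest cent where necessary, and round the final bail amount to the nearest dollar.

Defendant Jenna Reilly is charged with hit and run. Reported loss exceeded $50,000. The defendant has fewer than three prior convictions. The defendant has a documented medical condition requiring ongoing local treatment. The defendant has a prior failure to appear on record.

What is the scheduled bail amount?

Base amounts from the schedule: hit and run $4,000.
Single charge. Combined base = $4,000.
Documented medical condition requiring ongoing local treatment (−20%): $4,000 × 0.8 = $3,200.
Loss or damage exceeded $50,000 (+60%): $3,200 × 1.6 = $5,120.
Prior failure to appear (+30%): $5,120 × 1.3 = $6,656.
$6,656 is within the $525,000 maximum.
$6,656 is at or above the $6,000 minimum.

$6,656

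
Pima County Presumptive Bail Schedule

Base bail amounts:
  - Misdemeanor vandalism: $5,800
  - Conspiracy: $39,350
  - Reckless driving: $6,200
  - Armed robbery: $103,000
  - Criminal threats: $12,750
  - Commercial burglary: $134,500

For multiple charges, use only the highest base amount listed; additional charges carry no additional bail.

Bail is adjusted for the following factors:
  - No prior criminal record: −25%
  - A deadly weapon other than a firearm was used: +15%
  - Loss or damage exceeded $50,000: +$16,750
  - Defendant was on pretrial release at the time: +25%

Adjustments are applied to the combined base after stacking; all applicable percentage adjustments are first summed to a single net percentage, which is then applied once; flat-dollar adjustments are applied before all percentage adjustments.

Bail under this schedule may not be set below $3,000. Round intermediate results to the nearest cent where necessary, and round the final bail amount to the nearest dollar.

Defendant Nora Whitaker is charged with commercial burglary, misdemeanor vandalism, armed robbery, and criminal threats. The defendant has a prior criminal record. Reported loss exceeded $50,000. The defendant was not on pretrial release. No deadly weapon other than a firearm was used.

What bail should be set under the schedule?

$151,250

Base amounts from the schedule: commercial burglary $134,500; misdemeanor vandalism $5,800; armed robbery $103,000; criminal threats $12,750.
Stacking rule: use the highest base only. Highest is commercial burglary at $134,500. Combined base = $134,500.
Loss or damage exceeded $50,000 (+$16,750 flat): $134,500 + $16,750 = $151,250.
$151,250 is at or above the $3,000 minimum.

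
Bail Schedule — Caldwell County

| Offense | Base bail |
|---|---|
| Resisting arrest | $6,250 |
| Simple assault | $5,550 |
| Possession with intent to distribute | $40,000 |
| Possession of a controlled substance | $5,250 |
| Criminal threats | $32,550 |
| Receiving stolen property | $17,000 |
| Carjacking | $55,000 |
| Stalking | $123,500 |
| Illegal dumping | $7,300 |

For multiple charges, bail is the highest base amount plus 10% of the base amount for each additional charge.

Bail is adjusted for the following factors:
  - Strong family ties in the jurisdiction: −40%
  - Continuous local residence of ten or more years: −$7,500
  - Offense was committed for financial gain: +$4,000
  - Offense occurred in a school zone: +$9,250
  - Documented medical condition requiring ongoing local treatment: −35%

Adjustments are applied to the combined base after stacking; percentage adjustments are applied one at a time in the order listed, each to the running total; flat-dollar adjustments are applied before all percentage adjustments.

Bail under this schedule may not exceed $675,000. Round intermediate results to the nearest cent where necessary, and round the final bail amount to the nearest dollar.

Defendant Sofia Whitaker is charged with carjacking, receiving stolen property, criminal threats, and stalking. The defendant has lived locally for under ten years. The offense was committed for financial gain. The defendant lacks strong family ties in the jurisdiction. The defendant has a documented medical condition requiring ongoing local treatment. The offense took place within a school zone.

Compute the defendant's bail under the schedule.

$95,683

Base amounts from the schedule: carjacking $55,000; receiving stolen property $17,000; criminal threats $32,550; stalking $123,500.
Stacking rule: highest base plus 10% of each additional charge. Highest is stalking at $123,500. Additional: $55,000 × 10% = $5,500; $17,000 × 10% = $1,700; $32,550 × 10% = $3,255. Combined base = $123,500 + $10,455 = $133,955.
Offense was committed for financial gain (+$4,000 flat): $133,955 + $4,000 = $137,955.
Offense occurred in a school zone (+$9,250 flat): $137,955 + $9,250 = $147,205.
Documented medical condition requiring ongoing local treatment (−35%): $147,205 × 0.65 = $95,683.25.
$95,683.25 is within the $675,000 maximum.
Rounded to the nearest dollar: $95,683.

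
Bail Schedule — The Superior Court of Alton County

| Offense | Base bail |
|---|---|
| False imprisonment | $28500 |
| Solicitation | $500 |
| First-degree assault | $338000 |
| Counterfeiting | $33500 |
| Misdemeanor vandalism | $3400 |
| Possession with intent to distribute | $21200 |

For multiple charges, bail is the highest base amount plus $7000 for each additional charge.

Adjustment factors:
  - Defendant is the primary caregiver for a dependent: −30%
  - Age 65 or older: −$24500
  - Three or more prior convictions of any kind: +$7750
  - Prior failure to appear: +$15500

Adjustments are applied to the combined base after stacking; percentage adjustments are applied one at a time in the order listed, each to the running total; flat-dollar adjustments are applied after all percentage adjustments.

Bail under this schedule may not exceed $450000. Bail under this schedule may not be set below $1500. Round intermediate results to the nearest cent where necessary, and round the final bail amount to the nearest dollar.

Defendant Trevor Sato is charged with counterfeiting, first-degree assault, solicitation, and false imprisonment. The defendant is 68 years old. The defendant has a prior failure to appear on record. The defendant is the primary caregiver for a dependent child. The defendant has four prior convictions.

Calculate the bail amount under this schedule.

Base amounts from the schedule: counterfeiting $33500; first-degree assault $338000; solicitation $500; false imprisonment $28500.
Stacking rule: highest base plus $7000 per additional charge. Highest is first-degree assault at $338000; 3 additional charges → +$21000. Combined base = $359000.
Defendant is the primary caregiver for a dependent (−30%): $359000 × 0.7 = $251300.
Age 65 or older (−$24500 flat): $251300 − $24500 = $226800.
Three or more prior convictions of any kind (+$7750 flat): $226800 + $7750 = $234550.
Prior failure to appear (+$15500 flat): $234550 + $15500 = $250050.
$250050 is within the $450000 maximum.
$250050 is at or above the $1500 minimum.

$250050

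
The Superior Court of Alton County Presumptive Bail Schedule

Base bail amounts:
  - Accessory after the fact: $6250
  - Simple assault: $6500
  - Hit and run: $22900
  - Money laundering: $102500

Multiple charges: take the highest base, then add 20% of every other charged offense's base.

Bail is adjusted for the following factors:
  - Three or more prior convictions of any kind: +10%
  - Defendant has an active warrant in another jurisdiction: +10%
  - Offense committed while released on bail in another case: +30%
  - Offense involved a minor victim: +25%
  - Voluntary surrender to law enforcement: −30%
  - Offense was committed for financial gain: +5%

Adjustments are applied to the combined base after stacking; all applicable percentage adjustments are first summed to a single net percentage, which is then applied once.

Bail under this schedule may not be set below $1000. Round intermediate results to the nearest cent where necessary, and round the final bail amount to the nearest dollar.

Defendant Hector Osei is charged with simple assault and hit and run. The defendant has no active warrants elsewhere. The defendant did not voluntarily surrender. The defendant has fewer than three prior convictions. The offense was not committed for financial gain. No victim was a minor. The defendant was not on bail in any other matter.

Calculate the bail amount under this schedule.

$24200

Base amounts from the schedule: simple assault $6500; hit and run $22900.
Stacking rule: highest base plus 20% of each additional charge. Highest is hit and run at $22900. Additional: $6500 × 20% = $1300. Combined base = $22900 + $1300 = $24200.
No adjustment factors apply to this defendant.
$24200 is at or above the $1000 minimum.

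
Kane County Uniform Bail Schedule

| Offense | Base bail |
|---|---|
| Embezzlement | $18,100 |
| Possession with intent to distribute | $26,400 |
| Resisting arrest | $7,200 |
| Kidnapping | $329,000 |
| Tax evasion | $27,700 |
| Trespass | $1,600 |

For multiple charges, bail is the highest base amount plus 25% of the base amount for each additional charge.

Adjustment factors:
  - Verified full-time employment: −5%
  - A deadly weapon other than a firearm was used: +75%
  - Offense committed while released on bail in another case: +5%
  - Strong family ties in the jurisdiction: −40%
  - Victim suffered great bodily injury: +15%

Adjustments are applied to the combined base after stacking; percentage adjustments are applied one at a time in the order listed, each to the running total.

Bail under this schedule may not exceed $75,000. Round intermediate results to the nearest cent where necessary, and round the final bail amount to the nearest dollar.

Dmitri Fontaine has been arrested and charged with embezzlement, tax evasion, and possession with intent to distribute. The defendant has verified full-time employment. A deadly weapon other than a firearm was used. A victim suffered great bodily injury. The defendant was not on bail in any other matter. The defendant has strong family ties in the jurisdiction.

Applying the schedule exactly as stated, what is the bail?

Base amounts from the schedule: embezzlement $18,100; tax evasion $27,700; possession with intent to distribute $26,400.
Stacking rule: highest base plus 25% of each additional charge. Highest is tax evasion at $27,700. Additional: $18,100 × 25% = $4,525; $26,400 × 25% = $6,600. Combined base = $27,700 + $11,125 = $38,825.
Verified full-time employment (−5%): $38,825 × 0.95 = $36,883.75.
A deadly weapon other than a firearm was used (+75%): $36,883.75 × 1.75 = $64,546.56.
Strong family ties in the jurisdiction (−40%): $64,546.56 × 0.6 = $38,727.94.
Victim suffered great bodily injury (+15%): $38,727.94 × 1.15 = $44,537.13.
$44,537.13 is within the $75,000 maximum.
Rounded to the nearest dollar: $44,537.

$44,537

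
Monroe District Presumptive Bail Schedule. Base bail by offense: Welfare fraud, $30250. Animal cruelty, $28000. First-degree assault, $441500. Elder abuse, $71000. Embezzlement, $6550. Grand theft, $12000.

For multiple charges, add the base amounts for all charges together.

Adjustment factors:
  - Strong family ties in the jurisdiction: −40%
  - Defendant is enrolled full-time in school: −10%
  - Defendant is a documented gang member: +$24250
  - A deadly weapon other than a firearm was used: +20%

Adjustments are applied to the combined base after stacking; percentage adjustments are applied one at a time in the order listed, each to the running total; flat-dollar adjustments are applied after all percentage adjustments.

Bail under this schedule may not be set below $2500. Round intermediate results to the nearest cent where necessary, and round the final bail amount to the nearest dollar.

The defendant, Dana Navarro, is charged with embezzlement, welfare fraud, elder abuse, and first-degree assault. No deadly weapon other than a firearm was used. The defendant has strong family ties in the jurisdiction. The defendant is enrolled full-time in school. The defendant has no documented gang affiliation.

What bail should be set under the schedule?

$296622

Base amounts from the schedule: embezzlement $6550; welfare fraud $30250; elder abuse $71000; first-degree assault $441500.
Stacking rule: sum of all bases. $6550 + $30250 + $71000 + $441500 = $549300.
Strong family ties in the jurisdiction (−40%): $549300 × 0.6 = $329580.
Defendant is enrolled full-time in school (−10%): $329580 × 0.9 = $296622.
$296622 is at or above the $2500 minimum.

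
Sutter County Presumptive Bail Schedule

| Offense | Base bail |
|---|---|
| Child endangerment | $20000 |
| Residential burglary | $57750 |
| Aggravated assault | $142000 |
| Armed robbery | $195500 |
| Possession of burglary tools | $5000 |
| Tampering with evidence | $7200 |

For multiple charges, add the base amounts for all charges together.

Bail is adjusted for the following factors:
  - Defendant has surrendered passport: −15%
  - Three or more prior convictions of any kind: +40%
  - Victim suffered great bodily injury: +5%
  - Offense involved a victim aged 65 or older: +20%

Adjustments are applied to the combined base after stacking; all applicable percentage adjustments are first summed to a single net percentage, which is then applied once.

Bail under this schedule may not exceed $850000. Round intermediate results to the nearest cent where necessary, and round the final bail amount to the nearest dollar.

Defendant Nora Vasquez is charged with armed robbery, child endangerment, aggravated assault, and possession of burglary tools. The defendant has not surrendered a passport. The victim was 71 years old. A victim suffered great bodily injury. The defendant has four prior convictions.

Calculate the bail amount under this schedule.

$598125

Base amounts from the schedule: armed robbery $195500; child endangerment $20000; aggravated assault $142000; possession of burglary tools $5000.
Stacking rule: sum of all bases. $195500 + $20000 + $142000 + $5000 = $362500.
Net percentage adjustment: +40% +5% +20% = +65%. $362500 × 1.65 = $598125.
$598125 is within the $850000 maximum.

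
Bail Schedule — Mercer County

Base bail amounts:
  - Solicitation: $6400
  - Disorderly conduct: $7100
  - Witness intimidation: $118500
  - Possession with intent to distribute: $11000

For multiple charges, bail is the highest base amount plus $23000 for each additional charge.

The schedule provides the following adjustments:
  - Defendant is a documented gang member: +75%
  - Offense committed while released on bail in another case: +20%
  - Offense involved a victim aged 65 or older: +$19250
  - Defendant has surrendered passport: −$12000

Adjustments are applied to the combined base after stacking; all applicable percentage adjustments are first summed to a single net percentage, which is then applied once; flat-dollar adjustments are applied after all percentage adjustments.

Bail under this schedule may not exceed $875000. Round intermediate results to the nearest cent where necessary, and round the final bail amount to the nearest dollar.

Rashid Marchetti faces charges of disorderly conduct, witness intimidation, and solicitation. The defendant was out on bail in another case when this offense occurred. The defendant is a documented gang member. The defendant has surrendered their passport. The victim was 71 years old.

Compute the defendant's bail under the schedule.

Base amounts from the schedule: disorderly conduct $7100; witness intimidation $118500; solicitation $6400.
Stacking rule: highest base plus $23000 per additional charge. Highest is witness intimidation at $118500; 2 additional charges → +$46000. Combined base = $164500.
Net percentage adjustment: +75% +20% = +95%. $164500 × 1.95 = $320775.
Offense involved a victim aged 65 or older (+$19250 flat): $320775 + $19250 = $340025.
Defendant has surrendered passport (−$12000 flat): $340025 − $12000 = $328025.
$328025 is within the $875000 maximum.

$328025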